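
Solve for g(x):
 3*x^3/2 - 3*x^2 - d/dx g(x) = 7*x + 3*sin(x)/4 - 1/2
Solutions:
 g(x) = C1 + 3*x^4/8 - x^3 - 7*x^2/2 + x/2 + 3*cos(x)/4


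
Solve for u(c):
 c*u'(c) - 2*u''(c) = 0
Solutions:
 u(c) = C1 + C2*erfi(c/2)


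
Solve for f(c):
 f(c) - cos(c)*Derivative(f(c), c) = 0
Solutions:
 f(c) = C1*sqrt(sin(c) + 1)/sqrt(sin(c) - 1)


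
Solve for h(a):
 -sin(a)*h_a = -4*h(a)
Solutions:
 h(a) = C1*(cos(a)^2 - 2*cos(a) + 1)/(cos(a)^2 + 2*cos(a) + 1)


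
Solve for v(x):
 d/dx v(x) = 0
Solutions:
 v(x) = C1


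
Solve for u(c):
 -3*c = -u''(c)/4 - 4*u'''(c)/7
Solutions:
 u(c) = C1 + C2*c + C3*exp(-7*c/16) + 2*c^3 - 96*c^2/7


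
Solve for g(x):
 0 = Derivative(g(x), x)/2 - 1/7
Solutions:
 g(x) = C1 + 2*x/7


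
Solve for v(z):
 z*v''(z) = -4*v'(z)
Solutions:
 v(z) = C1 + C2/z^3


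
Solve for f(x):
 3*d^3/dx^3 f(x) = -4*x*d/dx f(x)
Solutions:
 f(x) = C1 + Integral(C2*airyai(-6^(2/3)*x/3) + C3*airybi(-6^(2/3)*x/3), x)


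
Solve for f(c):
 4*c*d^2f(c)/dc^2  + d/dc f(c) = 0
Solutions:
 f(c) = C1 + C2*c^(3/4)


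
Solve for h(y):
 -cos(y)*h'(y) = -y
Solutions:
 h(y) = C1 + Integral(y/cos(y), y)


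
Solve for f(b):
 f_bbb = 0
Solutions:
 f(b) = C1 + C2*b + C3*b^2


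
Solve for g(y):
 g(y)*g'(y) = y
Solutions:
 g(y) = -sqrt(C1 + y^2)
 g(y) = sqrt(C1 + y^2)


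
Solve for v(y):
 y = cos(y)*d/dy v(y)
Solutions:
 v(y) = C1 + Integral(y/cos(y), y)


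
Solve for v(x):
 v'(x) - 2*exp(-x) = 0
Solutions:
 v(x) = C1 - 2*exp(-x)


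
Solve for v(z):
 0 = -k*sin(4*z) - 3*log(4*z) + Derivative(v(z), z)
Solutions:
 v(z) = C1 - k*cos(4*z)/4 + 3*z*log(z) - 3*z + 6*z*log(2)


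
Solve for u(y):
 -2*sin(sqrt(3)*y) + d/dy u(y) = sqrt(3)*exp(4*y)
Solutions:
 u(y) = C1 + sqrt(3)*exp(4*y)/4 - 2*sqrt(3)*cos(sqrt(3)*y)/3


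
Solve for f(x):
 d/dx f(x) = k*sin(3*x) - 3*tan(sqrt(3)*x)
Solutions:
 f(x) = C1 - k*cos(3*x)/3 + sqrt(3)*log(cos(sqrt(3)*x))


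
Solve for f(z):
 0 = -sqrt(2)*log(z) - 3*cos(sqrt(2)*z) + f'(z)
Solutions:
 f(z) = C1 + sqrt(2)*z*(log(z) - 1) + 3*sqrt(2)*sin(sqrt(2)*z)/2


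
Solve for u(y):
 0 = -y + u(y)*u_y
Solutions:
 u(y) = -sqrt(C1 + y^2)
 u(y) = sqrt(C1 + y^2)


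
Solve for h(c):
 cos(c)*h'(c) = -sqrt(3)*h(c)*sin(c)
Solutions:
 h(c) = C1*cos(c)^(sqrt(3))


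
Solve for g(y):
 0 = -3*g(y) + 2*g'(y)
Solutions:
 g(y) = C1*exp(3*y/2)


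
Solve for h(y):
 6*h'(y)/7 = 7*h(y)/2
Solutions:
 h(y) = C1*exp(49*y/12)


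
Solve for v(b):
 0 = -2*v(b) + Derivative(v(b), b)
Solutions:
 v(b) = C1*exp(2*b)


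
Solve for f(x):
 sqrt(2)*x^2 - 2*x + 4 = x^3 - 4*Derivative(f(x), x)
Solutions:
 f(x) = C1 + x^4/16 - sqrt(2)*x^3/12 + x^2/4 - x


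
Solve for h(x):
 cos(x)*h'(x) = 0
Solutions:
 h(x) = C1


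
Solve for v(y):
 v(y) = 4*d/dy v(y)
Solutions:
 v(y) = C1*exp(y/4)


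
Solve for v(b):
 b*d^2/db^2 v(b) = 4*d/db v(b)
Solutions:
 v(b) = C1 + C2*b^5


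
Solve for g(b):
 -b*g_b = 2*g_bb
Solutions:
 g(b) = C1 + C2*erf(b/2)


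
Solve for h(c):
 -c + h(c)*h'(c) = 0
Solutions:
 h(c) = -sqrt(C1 + c^2)
 h(c) = sqrt(C1 + c^2)


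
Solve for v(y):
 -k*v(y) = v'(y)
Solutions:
 v(y) = C1*exp(-k*y)


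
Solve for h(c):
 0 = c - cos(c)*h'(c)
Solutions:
 h(c) = C1 + Integral(c/cos(c), c)


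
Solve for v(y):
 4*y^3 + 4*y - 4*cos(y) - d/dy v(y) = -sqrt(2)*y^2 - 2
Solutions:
 v(y) = C1 + y^4 + sqrt(2)*y^3/3 + 2*y^2 + 2*y - 4*sin(y)


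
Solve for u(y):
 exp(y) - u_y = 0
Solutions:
 u(y) = C1 + exp(y)


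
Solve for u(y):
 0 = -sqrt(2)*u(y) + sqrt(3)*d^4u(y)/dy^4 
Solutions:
 u(y) = C1*exp(-2^(1/8)*3^(7/8)*y/3) + C2*exp(2^(1/8)*3^(7/8)*y/3) + C3*sin(2^(1/8)*3^(7/8)*y/3) + C4*cos(2^(1/8)*3^(7/8)*y/3)


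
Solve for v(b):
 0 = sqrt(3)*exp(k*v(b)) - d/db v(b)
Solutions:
 v(b) = Piecewise((log(-1/(C1*k + sqrt(3)*b*k))/k, Ne(k, 0)), (nan, True))
 v(b) = Piecewise((C1 + sqrt(3)*b, Eq(k, 0)), (nan, True))


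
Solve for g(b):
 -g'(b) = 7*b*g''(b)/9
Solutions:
 g(b) = C1 + C2/b^(2/7)


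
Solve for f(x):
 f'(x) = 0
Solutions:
 f(x) = C1


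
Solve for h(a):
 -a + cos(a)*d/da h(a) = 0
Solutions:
 h(a) = C1 + Integral(a/cos(a), a)


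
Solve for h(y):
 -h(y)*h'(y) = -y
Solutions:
 h(y) = -sqrt(C1 + y^2)
 h(y) = sqrt(C1 + y^2)


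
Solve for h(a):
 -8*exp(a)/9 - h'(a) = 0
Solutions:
 h(a) = C1 - 8*exp(a)/9


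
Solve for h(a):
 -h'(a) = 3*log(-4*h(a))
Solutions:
 Integral(1/(log(-_y) + 2*log(2)), (_y, h(a)))/3 = C1 - a


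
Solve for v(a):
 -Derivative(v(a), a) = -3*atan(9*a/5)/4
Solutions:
 v(a) = C1 + 3*a*atan(9*a/5)/4 - 5*log(81*a^2 + 25)/24


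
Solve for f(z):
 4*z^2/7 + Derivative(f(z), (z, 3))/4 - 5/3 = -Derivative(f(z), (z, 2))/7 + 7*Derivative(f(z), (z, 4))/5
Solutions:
 f(z) = C1 + C2*z + C3*exp(z*(5 - sqrt(345))/56) + C4*exp(z*(5 + sqrt(345))/56) - z^4/3 + 7*z^3/3 - 2737*z^2/60


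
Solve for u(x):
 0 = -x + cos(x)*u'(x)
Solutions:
 u(x) = C1 + Integral(x/cos(x), x)


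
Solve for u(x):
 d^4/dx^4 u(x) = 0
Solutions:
 u(x) = C1 + C2*x + C3*x^2 + C4*x^3


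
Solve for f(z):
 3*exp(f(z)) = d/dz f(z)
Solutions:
 f(z) = log(-1/(C1 + 3*z))


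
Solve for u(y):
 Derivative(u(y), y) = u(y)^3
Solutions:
 u(y) = -sqrt(2)*sqrt(-1/(C1 + y))/2
 u(y) = sqrt(2)*sqrt(-1/(C1 + y))/2


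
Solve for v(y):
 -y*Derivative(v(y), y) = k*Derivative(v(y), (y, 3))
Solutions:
 v(y) = C1 + Integral(C2*airyai(y*(-1/k)^(1/3)) + C3*airybi(y*(-1/k)^(1/3)), y)


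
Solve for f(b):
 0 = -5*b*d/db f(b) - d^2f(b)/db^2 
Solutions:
 f(b) = C1 + C2*erf(sqrt(10)*b/2)


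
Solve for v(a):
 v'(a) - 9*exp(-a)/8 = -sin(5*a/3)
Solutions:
 v(a) = C1 + 3*cos(5*a/3)/5 - 9*exp(-a)/8


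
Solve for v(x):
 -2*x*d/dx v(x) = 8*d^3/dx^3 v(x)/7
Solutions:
 v(x) = C1 + Integral(C2*airyai(-14^(1/3)*x/2) + C3*airybi(-14^(1/3)*x/2), x)


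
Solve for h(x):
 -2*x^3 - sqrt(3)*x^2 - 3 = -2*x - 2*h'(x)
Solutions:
 h(x) = C1 + x^4/4 + sqrt(3)*x^3/6 - x^2/2 + 3*x/2


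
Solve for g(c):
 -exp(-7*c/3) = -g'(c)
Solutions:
 g(c) = C1 - 3*exp(-7*c/3)/7


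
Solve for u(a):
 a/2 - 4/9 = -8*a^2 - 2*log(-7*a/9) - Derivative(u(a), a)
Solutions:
 u(a) = C1 - 8*a^3/3 - a^2/4 - 2*a*log(-a) + a*(-2*log(7) + 22/9 + 4*log(3))


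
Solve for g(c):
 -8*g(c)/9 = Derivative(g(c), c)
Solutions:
 g(c) = C1*exp(-8*c/9)


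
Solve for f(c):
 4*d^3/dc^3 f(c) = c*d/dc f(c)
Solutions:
 f(c) = C1 + Integral(C2*airyai(2^(1/3)*c/2) + C3*airybi(2^(1/3)*c/2), c)


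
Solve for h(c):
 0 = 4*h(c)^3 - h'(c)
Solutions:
 h(c) = -sqrt(2)*sqrt(-1/(C1 + 4*c))/2
 h(c) = sqrt(2)*sqrt(-1/(C1 + 4*c))/2


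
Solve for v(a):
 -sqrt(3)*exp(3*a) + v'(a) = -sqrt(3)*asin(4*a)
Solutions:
 v(a) = C1 - sqrt(3)*(a*asin(4*a) + sqrt(1 - 16*a^2)/4) + sqrt(3)*exp(3*a)/3


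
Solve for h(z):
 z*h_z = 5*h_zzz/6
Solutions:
 h(z) = C1 + Integral(C2*airyai(5^(2/3)*6^(1/3)*z/5) + C3*airybi(5^(2/3)*6^(1/3)*z/5), z)


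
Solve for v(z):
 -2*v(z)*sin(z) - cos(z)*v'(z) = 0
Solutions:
 v(z) = C1*cos(z)^2


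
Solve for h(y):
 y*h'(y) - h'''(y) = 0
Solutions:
 h(y) = C1 + Integral(C2*airyai(y) + C3*airybi(y), y)


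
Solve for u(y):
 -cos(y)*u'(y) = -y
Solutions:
 u(y) = C1 + Integral(y/cos(y), y)


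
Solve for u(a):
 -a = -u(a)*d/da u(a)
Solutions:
 u(a) = -sqrt(C1 + a^2)
 u(a) = sqrt(C1 + a^2)


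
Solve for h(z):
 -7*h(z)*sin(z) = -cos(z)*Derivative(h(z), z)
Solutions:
 h(z) = C1/cos(z)^7


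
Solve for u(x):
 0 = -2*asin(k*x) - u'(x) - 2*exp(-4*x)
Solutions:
 u(x) = C1 - 2*Piecewise((x*asin(k*x) - exp(-4*x)/4 + sqrt(-k^2*x^2 + 1)/k, Ne(k, 0)), (-exp(-4*x)/4, True))


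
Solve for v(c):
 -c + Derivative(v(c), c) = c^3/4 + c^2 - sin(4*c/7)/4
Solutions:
 v(c) = C1 + c^4/16 + c^3/3 + c^2/2 + 7*cos(4*c/7)/16


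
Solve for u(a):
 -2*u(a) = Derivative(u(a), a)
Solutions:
 u(a) = C1*exp(-2*a)


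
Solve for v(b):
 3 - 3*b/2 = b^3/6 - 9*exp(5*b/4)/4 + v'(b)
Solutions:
 v(b) = C1 - b^4/24 - 3*b^2/4 + 3*b + 9*exp(5*b/4)/5


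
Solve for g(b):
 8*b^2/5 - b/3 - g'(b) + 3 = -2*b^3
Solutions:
 g(b) = C1 + b^4/2 + 8*b^3/15 - b^2/6 + 3*b


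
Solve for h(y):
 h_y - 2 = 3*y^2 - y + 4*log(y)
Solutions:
 h(y) = C1 + y^3 - y^2/2 + 4*y*log(y) - 2*y


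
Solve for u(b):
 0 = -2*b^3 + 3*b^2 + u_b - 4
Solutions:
 u(b) = C1 + b^4/2 - b^3 + 4*b


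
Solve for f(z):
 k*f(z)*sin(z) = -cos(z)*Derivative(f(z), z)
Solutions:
 f(z) = C1*exp(k*log(cos(z)))


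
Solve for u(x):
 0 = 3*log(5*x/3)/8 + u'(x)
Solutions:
 u(x) = C1 - 3*x*log(x)/8 - 3*x*log(5)/8 + 3*x/8 + 3*x*log(3)/8


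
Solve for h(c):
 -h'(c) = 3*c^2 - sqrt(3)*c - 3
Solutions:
 h(c) = C1 - c^3 + sqrt(3)*c^2/2 + 3*c


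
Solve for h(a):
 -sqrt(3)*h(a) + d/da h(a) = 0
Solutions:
 h(a) = C1*exp(sqrt(3)*a)


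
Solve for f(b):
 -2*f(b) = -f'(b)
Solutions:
 f(b) = C1*exp(2*b)


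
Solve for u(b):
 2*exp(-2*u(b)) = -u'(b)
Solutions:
 u(b) = log(-sqrt(C1 - 4*b))
 u(b) = log(C1 - 4*b)/2


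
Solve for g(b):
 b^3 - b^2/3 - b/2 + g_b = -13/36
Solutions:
 g(b) = C1 - b^4/4 + b^3/9 + b^2/4 - 13*b/36


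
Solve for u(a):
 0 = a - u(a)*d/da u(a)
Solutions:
 u(a) = -sqrt(C1 + a^2)
 u(a) = sqrt(C1 + a^2)


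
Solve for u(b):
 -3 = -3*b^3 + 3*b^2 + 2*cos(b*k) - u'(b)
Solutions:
 u(b) = C1 - 3*b^4/4 + b^3 + 3*b + 2*sin(b*k)/k


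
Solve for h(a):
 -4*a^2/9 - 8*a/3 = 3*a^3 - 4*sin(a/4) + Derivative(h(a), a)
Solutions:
 h(a) = C1 - 3*a^4/4 - 4*a^3/27 - 4*a^2/3 - 16*cos(a/4)


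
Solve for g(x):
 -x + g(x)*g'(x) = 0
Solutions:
 g(x) = -sqrt(C1 + x^2)
 g(x) = sqrt(C1 + x^2)


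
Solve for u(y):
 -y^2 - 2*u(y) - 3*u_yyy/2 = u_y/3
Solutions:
 u(y) = C1*exp(-2^(1/3)*y*(-3*(9 + sqrt(6567)/9)^(1/3) + 2^(1/3)/(9 + sqrt(6567)/9)^(1/3))/18)*sin(sqrt(3)*y*(2/(18 + 2*sqrt(6567)/9)^(1/3) + 3*(18 + 2*sqrt(6567)/9)^(1/3))/18) + C2*exp(-2^(1/3)*y*(-3*(9 + sqrt(6567)/9)^(1/3) + 2^(1/3)/(9 + sqrt(6567)/9)^(1/3))/18)*cos(sqrt(3)*y*(2/(18 + 2*sqrt(6567)/9)^(1/3) + 3*(18 + 2*sqrt(6567)/9)^(1/3))/18) + C3*exp(2^(1/3)*y*(-3*(9 + sqrt(6567)/9)^(1/3) + 2^(1/3)/(9 + sqrt(6567)/9)^(1/3))/9) - y^2/2 + y/6 - 1/36


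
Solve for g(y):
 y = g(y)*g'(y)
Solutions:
 g(y) = -sqrt(C1 + y^2)
 g(y) = sqrt(C1 + y^2)


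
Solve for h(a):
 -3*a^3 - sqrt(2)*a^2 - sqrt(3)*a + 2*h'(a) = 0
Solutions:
 h(a) = C1 + 3*a^4/8 + sqrt(2)*a^3/6 + sqrt(3)*a^2/4


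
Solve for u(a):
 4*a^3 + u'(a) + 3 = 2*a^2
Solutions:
 u(a) = C1 - a^4 + 2*a^3/3 - 3*a


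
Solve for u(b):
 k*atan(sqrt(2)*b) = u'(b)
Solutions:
 u(b) = C1 + k*(b*atan(sqrt(2)*b) - sqrt(2)*log(2*b^2 + 1)/4)


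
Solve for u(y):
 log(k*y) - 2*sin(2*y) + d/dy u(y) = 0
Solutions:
 u(y) = C1 - y*log(k*y) + y - cos(2*y)


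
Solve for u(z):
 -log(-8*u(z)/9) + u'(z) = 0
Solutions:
 -Integral(1/(log(-_y) - 2*log(3) + 3*log(2)), (_y, u(z))) = C1 - z


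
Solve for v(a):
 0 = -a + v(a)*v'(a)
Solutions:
 v(a) = -sqrt(C1 + a^2)
 v(a) = sqrt(C1 + a^2)


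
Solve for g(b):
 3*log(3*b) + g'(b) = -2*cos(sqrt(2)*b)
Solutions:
 g(b) = C1 - 3*b*log(b) - 3*b*log(3) + 3*b - sqrt(2)*sin(sqrt(2)*b)


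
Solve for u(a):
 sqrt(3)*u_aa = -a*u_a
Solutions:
 u(a) = C1 + C2*erf(sqrt(2)*3^(3/4)*a/6)


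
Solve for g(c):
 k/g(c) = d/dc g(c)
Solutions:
 g(c) = -sqrt(C1 + 2*c*k)
 g(c) = sqrt(C1 + 2*c*k)


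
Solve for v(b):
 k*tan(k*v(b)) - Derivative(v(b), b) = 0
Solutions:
 v(b) = Piecewise((-asin(exp(C1*k + b*k^2))/k + pi/k, Ne(k, 0)), (nan, True))
 v(b) = Piecewise((asin(exp(C1*k + b*k^2))/k, Ne(k, 0)), (nan, True))


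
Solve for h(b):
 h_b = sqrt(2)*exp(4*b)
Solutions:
 h(b) = C1 + sqrt(2)*exp(4*b)/4


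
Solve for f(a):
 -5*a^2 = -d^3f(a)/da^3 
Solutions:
 f(a) = C1 + C2*a + C3*a^2 + a^5/12


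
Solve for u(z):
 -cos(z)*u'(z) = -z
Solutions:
 u(z) = C1 + Integral(z/cos(z), z)


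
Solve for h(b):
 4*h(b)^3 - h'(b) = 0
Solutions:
 h(b) = -sqrt(2)*sqrt(-1/(C1 + 4*b))/2
 h(b) = sqrt(2)*sqrt(-1/(C1 + 4*b))/2


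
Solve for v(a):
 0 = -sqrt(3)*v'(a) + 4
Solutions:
 v(a) = C1 + 4*sqrt(3)*a/3


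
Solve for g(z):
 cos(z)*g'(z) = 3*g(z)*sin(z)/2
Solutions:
 g(z) = C1/cos(z)^(3/2)


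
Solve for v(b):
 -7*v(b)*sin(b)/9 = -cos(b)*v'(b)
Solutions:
 v(b) = C1/cos(b)^(7/9)


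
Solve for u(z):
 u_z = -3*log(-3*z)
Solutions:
 u(z) = C1 - 3*z*log(-z) + 3*z*(1 - log(3))


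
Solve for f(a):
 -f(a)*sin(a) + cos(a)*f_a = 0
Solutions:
 f(a) = C1/cos(a)


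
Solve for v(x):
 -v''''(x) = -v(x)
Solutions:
 v(x) = C1*exp(-x) + C2*exp(x) + C3*sin(x) + C4*cos(x)


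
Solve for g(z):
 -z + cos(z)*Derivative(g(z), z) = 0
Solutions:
 g(z) = C1 + Integral(z/cos(z), z)


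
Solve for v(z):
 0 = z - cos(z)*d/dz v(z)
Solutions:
 v(z) = C1 + Integral(z/cos(z), z)


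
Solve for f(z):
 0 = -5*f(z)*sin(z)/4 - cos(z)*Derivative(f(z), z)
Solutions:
 f(z) = C1*cos(z)^(5/4)


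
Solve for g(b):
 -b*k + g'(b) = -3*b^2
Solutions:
 g(b) = C1 - b^3 + b^2*k/2


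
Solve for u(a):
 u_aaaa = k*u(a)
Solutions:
 u(a) = C1*exp(-a*k^(1/4)) + C2*exp(a*k^(1/4)) + C3*exp(-I*a*k^(1/4)) + C4*exp(I*a*k^(1/4))


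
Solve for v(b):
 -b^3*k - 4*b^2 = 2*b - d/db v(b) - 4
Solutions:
 v(b) = C1 + b^4*k/4 + 4*b^3/3 + b^2 - 4*b


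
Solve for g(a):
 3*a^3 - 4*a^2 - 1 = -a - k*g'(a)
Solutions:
 g(a) = C1 - 3*a^4/(4*k) + 4*a^3/(3*k) - a^2/(2*k) + a/k


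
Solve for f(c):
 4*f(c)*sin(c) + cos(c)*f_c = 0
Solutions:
 f(c) = C1*cos(c)^4


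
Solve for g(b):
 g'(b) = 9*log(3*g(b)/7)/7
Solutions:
 -7*Integral(1/(log(_y) - log(7) + log(3)), (_y, g(b)))/9 = C1 - b


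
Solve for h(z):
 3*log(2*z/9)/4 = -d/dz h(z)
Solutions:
 h(z) = C1 - 3*z*log(z)/4 - 3*z*log(2)/4 + 3*z/4 + 3*z*log(3)/2


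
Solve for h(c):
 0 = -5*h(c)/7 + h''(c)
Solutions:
 h(c) = C1*exp(-sqrt(35)*c/7) + C2*exp(sqrt(35)*c/7)


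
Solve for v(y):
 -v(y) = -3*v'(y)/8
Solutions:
 v(y) = C1*exp(8*y/3)


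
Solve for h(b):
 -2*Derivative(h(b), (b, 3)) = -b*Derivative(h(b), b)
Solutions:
 h(b) = C1 + Integral(C2*airyai(2^(2/3)*b/2) + C3*airybi(2^(2/3)*b/2), b)


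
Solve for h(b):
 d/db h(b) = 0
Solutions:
 h(b) = C1


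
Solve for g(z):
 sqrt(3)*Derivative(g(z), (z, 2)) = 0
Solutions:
 g(z) = C1 + C2*z


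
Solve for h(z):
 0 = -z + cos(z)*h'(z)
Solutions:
 h(z) = C1 + Integral(z/cos(z), z)


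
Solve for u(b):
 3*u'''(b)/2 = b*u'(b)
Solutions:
 u(b) = C1 + Integral(C2*airyai(2^(1/3)*3^(2/3)*b/3) + C3*airybi(2^(1/3)*3^(2/3)*b/3), b)


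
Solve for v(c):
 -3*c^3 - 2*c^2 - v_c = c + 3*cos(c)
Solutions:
 v(c) = C1 - 3*c^4/4 - 2*c^3/3 - c^2/2 - 3*sin(c)


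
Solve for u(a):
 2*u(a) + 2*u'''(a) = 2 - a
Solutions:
 u(a) = C3*exp(-a) - a/2 + (C1*sin(sqrt(3)*a/2) + C2*cos(sqrt(3)*a/2))*exp(a/2) + 1


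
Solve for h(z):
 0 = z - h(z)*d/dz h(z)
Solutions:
 h(z) = -sqrt(C1 + z^2)
 h(z) = sqrt(C1 + z^2)


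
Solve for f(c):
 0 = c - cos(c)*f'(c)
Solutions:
 f(c) = C1 + Integral(c/cos(c), c)


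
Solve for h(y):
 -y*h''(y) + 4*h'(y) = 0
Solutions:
 h(y) = C1 + C2*y^5


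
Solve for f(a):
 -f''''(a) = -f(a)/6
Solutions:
 f(a) = C1*exp(-6^(3/4)*a/6) + C2*exp(6^(3/4)*a/6) + C3*sin(6^(3/4)*a/6) + C4*cos(6^(3/4)*a/6)


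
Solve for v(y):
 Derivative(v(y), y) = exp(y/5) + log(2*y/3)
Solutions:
 v(y) = C1 + y*log(y) + y*(-log(3) - 1 + log(2)) + 5*exp(y/5)


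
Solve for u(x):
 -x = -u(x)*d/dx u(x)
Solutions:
 u(x) = -sqrt(C1 + x^2)
 u(x) = sqrt(C1 + x^2)


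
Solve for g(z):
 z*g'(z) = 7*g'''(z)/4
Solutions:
 g(z) = C1 + Integral(C2*airyai(14^(2/3)*z/7) + C3*airybi(14^(2/3)*z/7), z)


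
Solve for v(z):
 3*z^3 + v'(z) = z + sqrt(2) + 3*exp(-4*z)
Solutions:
 v(z) = C1 - 3*z^4/4 + z^2/2 + sqrt(2)*z - 3*exp(-4*z)/4


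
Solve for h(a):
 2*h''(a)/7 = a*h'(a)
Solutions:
 h(a) = C1 + C2*erfi(sqrt(7)*a/2)


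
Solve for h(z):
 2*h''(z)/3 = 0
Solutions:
 h(z) = C1 + C2*z


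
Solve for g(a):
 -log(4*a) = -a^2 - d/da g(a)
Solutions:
 g(a) = C1 - a^3/3 + a*log(a) - a + a*log(4)


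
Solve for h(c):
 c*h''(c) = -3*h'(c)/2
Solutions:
 h(c) = C1 + C2/sqrt(c)


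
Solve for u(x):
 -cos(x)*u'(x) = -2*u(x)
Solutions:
 u(x) = C1*(sin(x) + 1)/(sin(x) - 1)


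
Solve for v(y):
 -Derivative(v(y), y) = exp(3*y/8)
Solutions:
 v(y) = C1 - 8*exp(3*y/8)/3


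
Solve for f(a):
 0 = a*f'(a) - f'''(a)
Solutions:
 f(a) = C1 + Integral(C2*airyai(a) + C3*airybi(a), a)


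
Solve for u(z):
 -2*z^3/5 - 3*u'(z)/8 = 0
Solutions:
 u(z) = C1 - 4*z^4/15


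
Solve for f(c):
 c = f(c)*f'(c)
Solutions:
 f(c) = -sqrt(C1 + c^2)
 f(c) = sqrt(C1 + c^2)


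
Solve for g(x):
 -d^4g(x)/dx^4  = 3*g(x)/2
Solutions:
 g(x) = (C1*sin(6^(1/4)*x/2) + C2*cos(6^(1/4)*x/2))*exp(-6^(1/4)*x/2) + (C3*sin(6^(1/4)*x/2) + C4*cos(6^(1/4)*x/2))*exp(6^(1/4)*x/2)


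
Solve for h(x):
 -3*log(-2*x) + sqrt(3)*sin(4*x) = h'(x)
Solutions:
 h(x) = C1 - 3*x*log(-x) - 3*x*log(2) + 3*x - sqrt(3)*cos(4*x)/4


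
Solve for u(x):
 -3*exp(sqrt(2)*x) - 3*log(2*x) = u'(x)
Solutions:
 u(x) = C1 - 3*x*log(x) + 3*x*(1 - log(2)) - 3*sqrt(2)*exp(sqrt(2)*x)/2


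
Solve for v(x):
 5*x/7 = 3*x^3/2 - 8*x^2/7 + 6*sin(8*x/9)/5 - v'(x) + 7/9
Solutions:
 v(x) = C1 + 3*x^4/8 - 8*x^3/21 - 5*x^2/14 + 7*x/9 - 27*cos(8*x/9)/20


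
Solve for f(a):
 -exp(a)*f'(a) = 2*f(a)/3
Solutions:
 f(a) = C1*exp(2*exp(-a)/3)


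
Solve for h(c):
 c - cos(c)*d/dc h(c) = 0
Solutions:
 h(c) = C1 + Integral(c/cos(c), c)


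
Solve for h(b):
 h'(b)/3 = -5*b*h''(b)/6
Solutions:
 h(b) = C1 + C2*b^(3/5)


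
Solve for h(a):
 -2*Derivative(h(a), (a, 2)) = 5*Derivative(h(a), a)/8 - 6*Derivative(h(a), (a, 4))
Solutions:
 h(a) = C1 + C2*exp(-2^(1/3)*a*(8*2^(1/3)/(sqrt(1001) + 45)^(1/3) + (sqrt(1001) + 45)^(1/3))/24)*sin(2^(1/3)*sqrt(3)*a*(-(sqrt(1001) + 45)^(1/3) + 8*2^(1/3)/(sqrt(1001) + 45)^(1/3))/24) + C3*exp(-2^(1/3)*a*(8*2^(1/3)/(sqrt(1001) + 45)^(1/3) + (sqrt(1001) + 45)^(1/3))/24)*cos(2^(1/3)*sqrt(3)*a*(-(sqrt(1001) + 45)^(1/3) + 8*2^(1/3)/(sqrt(1001) + 45)^(1/3))/24) + C4*exp(2^(1/3)*a*(8*2^(1/3)/(sqrt(1001) + 45)^(1/3) + (sqrt(1001) + 45)^(1/3))/12)


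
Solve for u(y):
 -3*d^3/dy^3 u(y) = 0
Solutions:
 u(y) = C1 + C2*y + C3*y^2


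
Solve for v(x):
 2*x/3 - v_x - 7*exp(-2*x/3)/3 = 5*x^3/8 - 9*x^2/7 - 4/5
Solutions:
 v(x) = C1 - 5*x^4/32 + 3*x^3/7 + x^2/3 + 4*x/5 + 7*exp(-2*x/3)/2


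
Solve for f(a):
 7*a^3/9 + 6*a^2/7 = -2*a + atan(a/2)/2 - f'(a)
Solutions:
 f(a) = C1 - 7*a^4/36 - 2*a^3/7 - a^2 + a*atan(a/2)/2 - log(a^2 + 4)/2


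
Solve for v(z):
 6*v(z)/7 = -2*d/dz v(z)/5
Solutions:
 v(z) = C1*exp(-15*z/7)


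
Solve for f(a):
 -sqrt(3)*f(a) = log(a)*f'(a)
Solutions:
 f(a) = C1*exp(-sqrt(3)*li(a))


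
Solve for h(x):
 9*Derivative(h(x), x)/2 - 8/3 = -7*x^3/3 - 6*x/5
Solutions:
 h(x) = C1 - 7*x^4/54 - 2*x^2/15 + 16*x/27


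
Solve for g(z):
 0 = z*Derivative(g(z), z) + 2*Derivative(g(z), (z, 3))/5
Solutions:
 g(z) = C1 + Integral(C2*airyai(-2^(2/3)*5^(1/3)*z/2) + C3*airybi(-2^(2/3)*5^(1/3)*z/2), z)


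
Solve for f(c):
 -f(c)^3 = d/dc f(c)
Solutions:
 f(c) = -sqrt(2)*sqrt(-1/(C1 - c))/2
 f(c) = sqrt(2)*sqrt(-1/(C1 - c))/2


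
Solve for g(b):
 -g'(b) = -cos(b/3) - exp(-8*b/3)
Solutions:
 g(b) = C1 + 3*sin(b/3) - 3*exp(-8*b/3)/8


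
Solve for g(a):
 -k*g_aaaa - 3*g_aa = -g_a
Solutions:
 g(a) = C1 + C2*exp(2^(1/3)*a*(-2^(1/3)*(sqrt((1 + 4/k)/k^2) - 1/k)^(1/3)/2 + 1/(k*(sqrt((1 + 4/k)/k^2) - 1/k)^(1/3)))) + C3*exp(2^(1/3)*a*(2^(1/3)*(sqrt((1 + 4/k)/k^2) - 1/k)^(1/3)/4 - 2^(1/3)*sqrt(3)*I*(sqrt((1 + 4/k)/k^2) - 1/k)^(1/3)/4 + 2/(k*(-1 + sqrt(3)*I)*(sqrt((1 + 4/k)/k^2) - 1/k)^(1/3)))) + C4*exp(2^(1/3)*a*(2^(1/3)*(sqrt((1 + 4/k)/k^2) - 1/k)^(1/3)/4 + 2^(1/3)*sqrt(3)*I*(sqrt((1 + 4/k)/k^2) - 1/k)^(1/3)/4 - 2/(k*(1 + sqrt(3)*I)*(sqrt((1 + 4/k)/k^2) - 1/k)^(1/3))))


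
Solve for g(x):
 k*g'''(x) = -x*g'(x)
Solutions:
 g(x) = C1 + Integral(C2*airyai(x*(-1/k)^(1/3)) + C3*airybi(x*(-1/k)^(1/3)), x)


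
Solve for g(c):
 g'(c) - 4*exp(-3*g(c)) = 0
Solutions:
 g(c) = log(C1 + 12*c)/3
 g(c) = log((-3^(1/3) - 3^(5/6)*I)*(C1 + 4*c)^(1/3)/2)
 g(c) = log((-3^(1/3) + 3^(5/6)*I)*(C1 + 4*c)^(1/3)/2)


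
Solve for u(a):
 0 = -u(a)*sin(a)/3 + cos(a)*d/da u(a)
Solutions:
 u(a) = C1/cos(a)^(1/3)


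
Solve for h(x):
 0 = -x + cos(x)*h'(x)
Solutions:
 h(x) = C1 + Integral(x/cos(x), x)


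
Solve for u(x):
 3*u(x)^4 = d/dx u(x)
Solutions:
 u(x) = (-1/(C1 + 9*x))^(1/3)
 u(x) = (-1/(C1 + 3*x))^(1/3)*(-3^(2/3) - 3*3^(1/6)*I)/6
 u(x) = (-1/(C1 + 3*x))^(1/3)*(-3^(2/3) + 3*3^(1/6)*I)/6


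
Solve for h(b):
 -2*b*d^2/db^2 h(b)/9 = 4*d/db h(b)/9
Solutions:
 h(b) = C1 + C2/b


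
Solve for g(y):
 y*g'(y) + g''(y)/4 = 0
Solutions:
 g(y) = C1 + C2*erf(sqrt(2)*y)


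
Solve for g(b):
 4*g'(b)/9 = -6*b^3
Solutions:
 g(b) = C1 - 27*b^4/8


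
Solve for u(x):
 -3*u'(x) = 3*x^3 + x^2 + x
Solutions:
 u(x) = C1 - x^4/4 - x^3/9 - x^2/6


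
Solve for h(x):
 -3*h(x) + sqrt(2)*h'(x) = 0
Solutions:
 h(x) = C1*exp(3*sqrt(2)*x/2)


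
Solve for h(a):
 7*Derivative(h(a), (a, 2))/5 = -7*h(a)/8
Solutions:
 h(a) = C1*sin(sqrt(10)*a/4) + C2*cos(sqrt(10)*a/4)


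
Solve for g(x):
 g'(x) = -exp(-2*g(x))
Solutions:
 g(x) = log(-sqrt(C1 - 2*x))
 g(x) = log(C1 - 2*x)/2


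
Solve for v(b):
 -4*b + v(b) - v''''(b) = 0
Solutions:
 v(b) = C1*exp(-b) + C2*exp(b) + C3*sin(b) + C4*cos(b) + 4*b


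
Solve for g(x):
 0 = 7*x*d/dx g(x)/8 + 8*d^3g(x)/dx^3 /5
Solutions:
 g(x) = C1 + Integral(C2*airyai(-35^(1/3)*x/4) + C3*airybi(-35^(1/3)*x/4), x)


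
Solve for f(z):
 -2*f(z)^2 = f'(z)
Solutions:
 f(z) = 1/(C1 + 2*z)


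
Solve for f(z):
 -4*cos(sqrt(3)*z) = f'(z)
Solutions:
 f(z) = C1 - 4*sqrt(3)*sin(sqrt(3)*z)/3


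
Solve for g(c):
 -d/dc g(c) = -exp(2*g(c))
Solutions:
 g(c) = log(-sqrt(-1/(C1 + c))) - log(2)/2
 g(c) = log(-1/(C1 + c))/2 - log(2)/2


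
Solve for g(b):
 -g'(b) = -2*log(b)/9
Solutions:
 g(b) = C1 + 2*b*log(b)/9 - 2*b/9


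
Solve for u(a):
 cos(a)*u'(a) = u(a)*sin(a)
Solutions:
 u(a) = C1/cos(a)


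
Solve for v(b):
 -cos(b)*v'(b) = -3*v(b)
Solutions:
 v(b) = C1*(sin(b) + 1)^(3/2)/(sin(b) - 1)^(3/2)


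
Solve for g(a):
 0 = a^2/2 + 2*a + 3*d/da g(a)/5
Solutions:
 g(a) = C1 - 5*a^3/18 - 5*a^2/3


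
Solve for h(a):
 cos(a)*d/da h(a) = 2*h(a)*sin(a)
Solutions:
 h(a) = C1/cos(a)^2


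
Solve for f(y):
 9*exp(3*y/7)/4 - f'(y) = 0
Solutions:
 f(y) = C1 + 21*exp(3*y/7)/4


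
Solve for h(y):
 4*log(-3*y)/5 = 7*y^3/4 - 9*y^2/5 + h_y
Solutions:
 h(y) = C1 - 7*y^4/16 + 3*y^3/5 + 4*y*log(-y)/5 + 4*y*(-1 + log(3))/5


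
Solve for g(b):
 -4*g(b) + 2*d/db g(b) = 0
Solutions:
 g(b) = C1*exp(2*b)


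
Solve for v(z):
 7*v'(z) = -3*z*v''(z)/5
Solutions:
 v(z) = C1 + C2/z^(32/3)


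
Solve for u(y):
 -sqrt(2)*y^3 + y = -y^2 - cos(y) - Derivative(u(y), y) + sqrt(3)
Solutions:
 u(y) = C1 + sqrt(2)*y^4/4 - y^3/3 - y^2/2 + sqrt(3)*y - sin(y)


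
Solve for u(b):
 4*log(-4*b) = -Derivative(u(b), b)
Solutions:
 u(b) = C1 - 4*b*log(-b) + 4*b*(1 - 2*log(2))


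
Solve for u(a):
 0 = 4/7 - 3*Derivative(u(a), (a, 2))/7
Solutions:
 u(a) = C1 + C2*a + 2*a^2/3


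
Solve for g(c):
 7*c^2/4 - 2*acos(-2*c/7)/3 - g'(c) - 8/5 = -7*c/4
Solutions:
 g(c) = C1 + 7*c^3/12 + 7*c^2/8 - 2*c*acos(-2*c/7)/3 - 8*c/5 - sqrt(49 - 4*c^2)/3


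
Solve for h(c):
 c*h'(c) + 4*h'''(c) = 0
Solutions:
 h(c) = C1 + Integral(C2*airyai(-2^(1/3)*c/2) + C3*airybi(-2^(1/3)*c/2), c)


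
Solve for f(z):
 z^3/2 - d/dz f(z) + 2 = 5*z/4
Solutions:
 f(z) = C1 + z^4/8 - 5*z^2/8 + 2*z


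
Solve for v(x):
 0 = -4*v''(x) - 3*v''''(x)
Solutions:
 v(x) = C1 + C2*x + C3*sin(2*sqrt(3)*x/3) + C4*cos(2*sqrt(3)*x/3)


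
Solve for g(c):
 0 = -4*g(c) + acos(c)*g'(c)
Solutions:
 g(c) = C1*exp(4*Integral(1/acos(c), c))


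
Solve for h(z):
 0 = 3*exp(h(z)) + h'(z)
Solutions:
 h(z) = log(1/(C1 + 3*z))


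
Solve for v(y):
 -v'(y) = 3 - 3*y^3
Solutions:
 v(y) = C1 + 3*y^4/4 - 3*y


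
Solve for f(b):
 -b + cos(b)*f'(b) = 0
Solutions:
 f(b) = C1 + Integral(b/cos(b), b)


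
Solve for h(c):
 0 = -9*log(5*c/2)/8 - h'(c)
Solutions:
 h(c) = C1 - 9*c*log(c)/8 - 9*c*log(5)/8 + 9*c*log(2)/8 + 9*c/8


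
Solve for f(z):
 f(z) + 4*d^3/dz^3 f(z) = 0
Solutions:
 f(z) = C3*exp(-2^(1/3)*z/2) + (C1*sin(2^(1/3)*sqrt(3)*z/4) + C2*cos(2^(1/3)*sqrt(3)*z/4))*exp(2^(1/3)*z/4)


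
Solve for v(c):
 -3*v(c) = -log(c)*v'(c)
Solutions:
 v(c) = C1*exp(3*li(c))


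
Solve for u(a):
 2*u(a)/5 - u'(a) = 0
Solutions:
 u(a) = C1*exp(2*a/5)


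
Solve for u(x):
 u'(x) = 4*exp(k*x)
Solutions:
 u(x) = C1 + 4*exp(k*x)/k


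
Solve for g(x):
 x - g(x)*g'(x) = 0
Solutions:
 g(x) = -sqrt(C1 + x^2)
 g(x) = sqrt(C1 + x^2)


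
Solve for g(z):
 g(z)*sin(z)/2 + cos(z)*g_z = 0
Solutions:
 g(z) = C1*sqrt(cos(z))


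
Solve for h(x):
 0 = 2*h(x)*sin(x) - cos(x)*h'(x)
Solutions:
 h(x) = C1/cos(x)^2


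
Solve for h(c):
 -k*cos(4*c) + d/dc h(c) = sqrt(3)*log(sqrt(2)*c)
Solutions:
 h(c) = C1 + sqrt(3)*c*(log(c) - 1) + sqrt(3)*c*log(2)/2 + k*sin(4*c)/4


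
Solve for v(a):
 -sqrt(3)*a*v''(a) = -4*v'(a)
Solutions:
 v(a) = C1 + C2*a^(1 + 4*sqrt(3)/3)


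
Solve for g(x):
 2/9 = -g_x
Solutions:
 g(x) = C1 - 2*x/9


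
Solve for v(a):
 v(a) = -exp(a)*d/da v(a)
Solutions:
 v(a) = C1*exp(exp(-a))


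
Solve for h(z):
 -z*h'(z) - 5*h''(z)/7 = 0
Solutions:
 h(z) = C1 + C2*erf(sqrt(70)*z/10)


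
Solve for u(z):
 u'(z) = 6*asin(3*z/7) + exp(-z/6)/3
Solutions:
 u(z) = C1 + 6*z*asin(3*z/7) + 2*sqrt(49 - 9*z^2) - 2*exp(-z/6)


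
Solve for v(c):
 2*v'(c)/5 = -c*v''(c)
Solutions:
 v(c) = C1 + C2*c^(3/5)


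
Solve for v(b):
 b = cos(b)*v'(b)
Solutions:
 v(b) = C1 + Integral(b/cos(b), b)


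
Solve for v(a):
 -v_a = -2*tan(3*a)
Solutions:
 v(a) = C1 - 2*log(cos(3*a))/3


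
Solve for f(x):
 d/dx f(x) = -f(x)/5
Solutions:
 f(x) = C1*exp(-x/5)


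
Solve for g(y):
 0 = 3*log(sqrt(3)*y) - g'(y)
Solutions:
 g(y) = C1 + 3*y*log(y) - 3*y + 3*y*log(3)/2


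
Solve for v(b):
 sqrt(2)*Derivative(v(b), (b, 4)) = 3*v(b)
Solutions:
 v(b) = C1*exp(-2^(7/8)*3^(1/4)*b/2) + C2*exp(2^(7/8)*3^(1/4)*b/2) + C3*sin(2^(7/8)*3^(1/4)*b/2) + C4*cos(2^(7/8)*3^(1/4)*b/2)


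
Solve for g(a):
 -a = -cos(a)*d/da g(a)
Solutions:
 g(a) = C1 + Integral(a/cos(a), a)


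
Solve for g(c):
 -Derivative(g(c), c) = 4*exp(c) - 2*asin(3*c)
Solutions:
 g(c) = C1 + 2*c*asin(3*c) + 2*sqrt(1 - 9*c^2)/3 - 4*exp(c)


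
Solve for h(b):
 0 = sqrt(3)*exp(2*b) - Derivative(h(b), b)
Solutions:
 h(b) = C1 + sqrt(3)*exp(2*b)/2


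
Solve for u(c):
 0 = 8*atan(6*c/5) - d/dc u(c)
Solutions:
 u(c) = C1 + 8*c*atan(6*c/5) - 10*log(36*c^2 + 25)/3


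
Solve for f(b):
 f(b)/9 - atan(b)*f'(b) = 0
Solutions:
 f(b) = C1*exp(Integral(1/atan(b), b)/9)


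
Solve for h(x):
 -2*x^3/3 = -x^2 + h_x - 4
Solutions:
 h(x) = C1 - x^4/6 + x^3/3 + 4*x


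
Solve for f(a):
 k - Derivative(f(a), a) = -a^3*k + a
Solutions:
 f(a) = C1 + a^4*k/4 - a^2/2 + a*k


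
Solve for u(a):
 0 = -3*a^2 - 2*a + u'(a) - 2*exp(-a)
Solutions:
 u(a) = C1 + a^3 + a^2 - 2*exp(-a)


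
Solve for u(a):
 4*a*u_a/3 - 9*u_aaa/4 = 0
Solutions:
 u(a) = C1 + Integral(C2*airyai(2*2^(1/3)*a/3) + C3*airybi(2*2^(1/3)*a/3), a)


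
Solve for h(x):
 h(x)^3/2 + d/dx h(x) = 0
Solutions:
 h(x) = -sqrt(-1/(C1 - x))
 h(x) = sqrt(-1/(C1 - x))


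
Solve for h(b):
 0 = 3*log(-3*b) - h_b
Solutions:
 h(b) = C1 + 3*b*log(-b) + 3*b*(-1 + log(3))


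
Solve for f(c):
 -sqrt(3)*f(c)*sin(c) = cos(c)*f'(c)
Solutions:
 f(c) = C1*cos(c)^(sqrt(3))


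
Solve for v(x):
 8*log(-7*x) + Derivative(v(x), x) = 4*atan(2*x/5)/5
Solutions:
 v(x) = C1 - 8*x*log(-x) + 4*x*atan(2*x/5)/5 - 8*x*log(7) + 8*x - log(4*x^2 + 25)


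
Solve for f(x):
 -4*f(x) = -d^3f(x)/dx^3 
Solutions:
 f(x) = C3*exp(2^(2/3)*x) + (C1*sin(2^(2/3)*sqrt(3)*x/2) + C2*cos(2^(2/3)*sqrt(3)*x/2))*exp(-2^(2/3)*x/2)


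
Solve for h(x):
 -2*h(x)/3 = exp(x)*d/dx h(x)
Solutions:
 h(x) = C1*exp(2*exp(-x)/3)


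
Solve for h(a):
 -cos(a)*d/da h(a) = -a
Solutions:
 h(a) = C1 + Integral(a/cos(a), a)


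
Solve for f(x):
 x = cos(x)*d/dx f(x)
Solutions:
 f(x) = C1 + Integral(x/cos(x), x)


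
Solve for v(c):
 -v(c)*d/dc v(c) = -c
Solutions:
 v(c) = -sqrt(C1 + c^2)
 v(c) = sqrt(C1 + c^2)


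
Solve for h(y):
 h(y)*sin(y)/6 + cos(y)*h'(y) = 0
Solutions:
 h(y) = C1*cos(y)^(1/6)


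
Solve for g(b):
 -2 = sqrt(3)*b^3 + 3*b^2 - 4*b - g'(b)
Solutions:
 g(b) = C1 + sqrt(3)*b^4/4 + b^3 - 2*b^2 + 2*b


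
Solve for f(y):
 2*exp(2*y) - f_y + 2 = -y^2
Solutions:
 f(y) = C1 + y^3/3 + 2*y + exp(2*y)


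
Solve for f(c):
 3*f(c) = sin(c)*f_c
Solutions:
 f(c) = C1*(cos(c) - 1)^(3/2)/(cos(c) + 1)^(3/2)


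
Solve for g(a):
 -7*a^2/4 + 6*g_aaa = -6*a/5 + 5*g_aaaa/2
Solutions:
 g(a) = C1 + C2*a + C3*a^2 + C4*exp(12*a/5) + 7*a^5/1440 + 31*a^4/17280 + 31*a^3/10368


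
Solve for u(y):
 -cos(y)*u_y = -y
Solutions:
 u(y) = C1 + Integral(y/cos(y), y)


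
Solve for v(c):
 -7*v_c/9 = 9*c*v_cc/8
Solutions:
 v(c) = C1 + C2*c^(25/81)


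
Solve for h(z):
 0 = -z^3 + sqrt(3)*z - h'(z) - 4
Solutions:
 h(z) = C1 - z^4/4 + sqrt(3)*z^2/2 - 4*z


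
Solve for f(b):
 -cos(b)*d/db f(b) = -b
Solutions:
 f(b) = C1 + Integral(b/cos(b), b)


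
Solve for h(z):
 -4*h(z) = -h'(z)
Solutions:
 h(z) = C1*exp(4*z)


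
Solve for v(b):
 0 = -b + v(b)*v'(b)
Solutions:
 v(b) = -sqrt(C1 + b^2)
 v(b) = sqrt(C1 + b^2)


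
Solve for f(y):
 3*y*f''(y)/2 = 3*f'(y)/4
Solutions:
 f(y) = C1 + C2*y^(3/2)


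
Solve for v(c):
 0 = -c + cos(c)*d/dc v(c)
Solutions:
 v(c) = C1 + Integral(c/cos(c), c)


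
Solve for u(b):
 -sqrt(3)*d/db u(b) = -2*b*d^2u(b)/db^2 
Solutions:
 u(b) = C1 + C2*b^(sqrt(3)/2 + 1)


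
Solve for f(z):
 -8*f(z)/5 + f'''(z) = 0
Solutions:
 f(z) = C3*exp(2*5^(2/3)*z/5) + (C1*sin(sqrt(3)*5^(2/3)*z/5) + C2*cos(sqrt(3)*5^(2/3)*z/5))*exp(-5^(2/3)*z/5)


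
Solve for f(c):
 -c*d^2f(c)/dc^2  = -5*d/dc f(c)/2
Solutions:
 f(c) = C1 + C2*c^(7/2)


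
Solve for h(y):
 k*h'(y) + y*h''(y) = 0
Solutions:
 h(y) = C1 + y^(1 - re(k))*(C2*sin(log(y)*Abs(im(k))) + C3*cos(log(y)*im(k)))


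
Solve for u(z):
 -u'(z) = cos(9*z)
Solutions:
 u(z) = C1 - sin(9*z)/9


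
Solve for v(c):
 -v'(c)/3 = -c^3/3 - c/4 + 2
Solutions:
 v(c) = C1 + c^4/4 + 3*c^2/8 - 6*c


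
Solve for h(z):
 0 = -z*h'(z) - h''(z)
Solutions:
 h(z) = C1 + C2*erf(sqrt(2)*z/2)


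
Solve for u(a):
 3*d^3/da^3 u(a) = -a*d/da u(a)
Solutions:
 u(a) = C1 + Integral(C2*airyai(-3^(2/3)*a/3) + C3*airybi(-3^(2/3)*a/3), a)


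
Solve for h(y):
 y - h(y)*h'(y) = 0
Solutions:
 h(y) = -sqrt(C1 + y^2)
 h(y) = sqrt(C1 + y^2)


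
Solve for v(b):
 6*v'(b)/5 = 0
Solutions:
 v(b) = C1


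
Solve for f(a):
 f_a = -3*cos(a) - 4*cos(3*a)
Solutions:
 f(a) = C1 - 3*sin(a) - 4*sin(3*a)/3


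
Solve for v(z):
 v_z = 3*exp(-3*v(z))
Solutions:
 v(z) = log(C1 + 9*z)/3
 v(z) = log((-3^(1/3) - 3^(5/6)*I)*(C1 + 3*z)^(1/3)/2)
 v(z) = log((-3^(1/3) + 3^(5/6)*I)*(C1 + 3*z)^(1/3)/2)


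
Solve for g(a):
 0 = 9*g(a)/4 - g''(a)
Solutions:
 g(a) = C1*exp(-3*a/2) + C2*exp(3*a/2)


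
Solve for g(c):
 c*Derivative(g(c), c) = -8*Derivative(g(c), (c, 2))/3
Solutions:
 g(c) = C1 + C2*erf(sqrt(3)*c/4)


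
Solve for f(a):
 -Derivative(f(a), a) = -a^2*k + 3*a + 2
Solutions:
 f(a) = C1 + a^3*k/3 - 3*a^2/2 - 2*a


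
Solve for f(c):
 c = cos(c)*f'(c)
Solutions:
 f(c) = C1 + Integral(c/cos(c), c)


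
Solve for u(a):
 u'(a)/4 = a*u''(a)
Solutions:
 u(a) = C1 + C2*a^(5/4)


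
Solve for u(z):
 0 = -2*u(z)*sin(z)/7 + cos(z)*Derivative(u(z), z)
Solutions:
 u(z) = C1/cos(z)^(2/7)


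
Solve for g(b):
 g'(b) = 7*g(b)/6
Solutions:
 g(b) = C1*exp(7*b/6)


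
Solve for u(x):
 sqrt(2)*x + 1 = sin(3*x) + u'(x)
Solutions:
 u(x) = C1 + sqrt(2)*x^2/2 + x + cos(3*x)/3


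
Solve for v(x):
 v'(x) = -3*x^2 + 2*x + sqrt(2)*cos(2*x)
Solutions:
 v(x) = C1 - x^3 + x^2 + sqrt(2)*sin(2*x)/2


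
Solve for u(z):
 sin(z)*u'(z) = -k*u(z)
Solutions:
 u(z) = C1*exp(k*(-log(cos(z) - 1) + log(cos(z) + 1))/2)


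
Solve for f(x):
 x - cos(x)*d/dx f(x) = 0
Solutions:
 f(x) = C1 + Integral(x/cos(x), x)


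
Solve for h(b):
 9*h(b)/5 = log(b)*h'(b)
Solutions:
 h(b) = C1*exp(9*li(b)/5)


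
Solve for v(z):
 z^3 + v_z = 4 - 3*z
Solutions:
 v(z) = C1 - z^4/4 - 3*z^2/2 + 4*z


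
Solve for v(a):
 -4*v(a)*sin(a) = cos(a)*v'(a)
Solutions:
 v(a) = C1*cos(a)^4


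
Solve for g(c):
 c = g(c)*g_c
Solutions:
 g(c) = -sqrt(C1 + c^2)
 g(c) = sqrt(C1 + c^2)


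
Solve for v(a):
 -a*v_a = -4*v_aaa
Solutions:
 v(a) = C1 + Integral(C2*airyai(2^(1/3)*a/2) + C3*airybi(2^(1/3)*a/2), a)


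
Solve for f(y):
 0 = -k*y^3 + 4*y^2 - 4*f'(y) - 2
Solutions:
 f(y) = C1 - k*y^4/16 + y^3/3 - y/2


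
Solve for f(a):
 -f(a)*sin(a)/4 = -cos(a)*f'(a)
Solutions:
 f(a) = C1/cos(a)^(1/4)


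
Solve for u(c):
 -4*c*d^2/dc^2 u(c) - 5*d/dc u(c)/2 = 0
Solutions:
 u(c) = C1 + C2*c^(3/8)


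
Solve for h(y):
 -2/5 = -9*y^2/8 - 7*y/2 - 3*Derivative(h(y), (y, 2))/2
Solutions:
 h(y) = C1 + C2*y - y^4/16 - 7*y^3/18 + 2*y^2/15


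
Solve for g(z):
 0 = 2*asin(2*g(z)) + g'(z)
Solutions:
 Integral(1/asin(2*_y), (_y, g(z))) = C1 - 2*z


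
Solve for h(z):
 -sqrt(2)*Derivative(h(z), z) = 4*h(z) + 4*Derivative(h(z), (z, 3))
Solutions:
 h(z) = C1*exp(3^(1/3)*z*(-2^(5/6)*3^(1/3)/(9 + sqrt(3)*sqrt(sqrt(2)/8 + 27))^(1/3) + 2*2^(2/3)*(9 + sqrt(3)*sqrt(sqrt(2)/8 + 27))^(1/3))/24)*sin(sqrt(3)*z*(3*2^(5/6)/(27 + sqrt(27*sqrt(2)/8 + 729))^(1/3) + 2*2^(2/3)*(27 + sqrt(27*sqrt(2)/8 + 729))^(1/3))/24) + C2*exp(3^(1/3)*z*(-2^(5/6)*3^(1/3)/(9 + sqrt(3)*sqrt(sqrt(2)/8 + 27))^(1/3) + 2*2^(2/3)*(9 + sqrt(3)*sqrt(sqrt(2)/8 + 27))^(1/3))/24)*cos(sqrt(3)*z*(3*2^(5/6)/(27 + sqrt(27*sqrt(2)/8 + 729))^(1/3) + 2*2^(2/3)*(27 + sqrt(27*sqrt(2)/8 + 729))^(1/3))/24) + C3*exp(-3^(1/3)*z*(-2^(5/6)*3^(1/3)/(9 + sqrt(3)*sqrt(sqrt(2)/8 + 27))^(1/3) + 2*2^(2/3)*(9 + sqrt(3)*sqrt(sqrt(2)/8 + 27))^(1/3))/12)


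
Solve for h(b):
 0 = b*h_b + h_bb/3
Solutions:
 h(b) = C1 + C2*erf(sqrt(6)*b/2)


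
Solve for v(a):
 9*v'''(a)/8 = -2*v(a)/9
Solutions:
 v(a) = C3*exp(-2*2^(1/3)*3^(2/3)*a/9) + (C1*sin(2^(1/3)*3^(1/6)*a/3) + C2*cos(2^(1/3)*3^(1/6)*a/3))*exp(2^(1/3)*3^(2/3)*a/9)


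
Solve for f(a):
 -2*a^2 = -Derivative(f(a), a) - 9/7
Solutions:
 f(a) = C1 + 2*a^3/3 - 9*a/7


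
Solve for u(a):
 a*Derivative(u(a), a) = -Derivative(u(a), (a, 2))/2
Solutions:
 u(a) = C1 + C2*erf(a)


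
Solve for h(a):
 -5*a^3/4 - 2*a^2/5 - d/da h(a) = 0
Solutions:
 h(a) = C1 - 5*a^4/16 - 2*a^3/15


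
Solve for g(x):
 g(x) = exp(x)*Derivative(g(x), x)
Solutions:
 g(x) = C1*exp(-exp(-x))


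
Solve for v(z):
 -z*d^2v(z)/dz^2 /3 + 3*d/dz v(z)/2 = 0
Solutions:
 v(z) = C1 + C2*z^(11/2)


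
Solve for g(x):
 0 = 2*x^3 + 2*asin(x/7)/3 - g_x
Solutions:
 g(x) = C1 + x^4/2 + 2*x*asin(x/7)/3 + 2*sqrt(49 - x^2)/3


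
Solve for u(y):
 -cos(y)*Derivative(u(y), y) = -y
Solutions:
 u(y) = C1 + Integral(y/cos(y), y)


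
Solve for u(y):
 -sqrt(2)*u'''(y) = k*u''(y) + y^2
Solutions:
 u(y) = C1 + C2*y + C3*exp(-sqrt(2)*k*y/2) - y^4/(12*k) + sqrt(2)*y^3/(3*k^2) - 2*y^2/k^3


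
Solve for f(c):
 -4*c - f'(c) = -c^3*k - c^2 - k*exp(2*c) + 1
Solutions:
 f(c) = C1 + c^4*k/4 + c^3/3 - 2*c^2 - c + k*exp(2*c)/2


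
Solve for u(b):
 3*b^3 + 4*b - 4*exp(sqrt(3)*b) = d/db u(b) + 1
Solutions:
 u(b) = C1 + 3*b^4/4 + 2*b^2 - b - 4*sqrt(3)*exp(sqrt(3)*b)/3


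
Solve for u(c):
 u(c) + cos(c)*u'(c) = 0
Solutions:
 u(c) = C1*sqrt(sin(c) - 1)/sqrt(sin(c) + 1)


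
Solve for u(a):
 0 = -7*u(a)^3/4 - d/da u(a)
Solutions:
 u(a) = -sqrt(2)*sqrt(-1/(C1 - 7*a))
 u(a) = sqrt(2)*sqrt(-1/(C1 - 7*a))


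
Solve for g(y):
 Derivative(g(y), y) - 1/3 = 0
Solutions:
 g(y) = C1 + y/3


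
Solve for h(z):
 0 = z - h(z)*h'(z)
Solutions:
 h(z) = -sqrt(C1 + z^2)
 h(z) = sqrt(C1 + z^2)


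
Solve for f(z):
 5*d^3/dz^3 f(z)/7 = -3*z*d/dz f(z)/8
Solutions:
 f(z) = C1 + Integral(C2*airyai(-21^(1/3)*5^(2/3)*z/10) + C3*airybi(-21^(1/3)*5^(2/3)*z/10), z)


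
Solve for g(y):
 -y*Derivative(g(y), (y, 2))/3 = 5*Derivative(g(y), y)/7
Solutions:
 g(y) = C1 + C2/y^(8/7)


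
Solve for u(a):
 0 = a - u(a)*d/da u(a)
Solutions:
 u(a) = -sqrt(C1 + a^2)
 u(a) = sqrt(C1 + a^2)


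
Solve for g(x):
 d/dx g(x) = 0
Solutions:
 g(x) = C1


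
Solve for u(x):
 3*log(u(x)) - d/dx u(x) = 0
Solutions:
 li(u(x)) = C1 + 3*x


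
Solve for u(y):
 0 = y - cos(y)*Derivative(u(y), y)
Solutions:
 u(y) = C1 + Integral(y/cos(y), y)


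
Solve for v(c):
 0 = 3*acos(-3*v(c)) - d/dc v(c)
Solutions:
 Integral(1/acos(-3*_y), (_y, v(c))) = C1 + 3*c


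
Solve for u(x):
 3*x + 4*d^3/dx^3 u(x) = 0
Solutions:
 u(x) = C1 + C2*x + C3*x^2 - x^4/32


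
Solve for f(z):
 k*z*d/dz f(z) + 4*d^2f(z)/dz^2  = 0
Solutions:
 f(z) = Piecewise((-sqrt(2)*sqrt(pi)*C1*erf(sqrt(2)*sqrt(k)*z/4)/sqrt(k) - C2, (k > 0) | (k < 0)), (-C1*z - C2, True))


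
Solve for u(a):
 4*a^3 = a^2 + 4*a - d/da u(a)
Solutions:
 u(a) = C1 - a^4 + a^3/3 + 2*a^2


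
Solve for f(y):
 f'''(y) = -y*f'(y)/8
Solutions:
 f(y) = C1 + Integral(C2*airyai(-y/2) + C3*airybi(-y/2), y)


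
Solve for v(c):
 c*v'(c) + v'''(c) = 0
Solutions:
 v(c) = C1 + Integral(C2*airyai(-c) + C3*airybi(-c), c)


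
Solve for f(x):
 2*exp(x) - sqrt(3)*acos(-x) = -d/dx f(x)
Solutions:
 f(x) = C1 + sqrt(3)*(x*acos(-x) + sqrt(1 - x^2)) - 2*exp(x)


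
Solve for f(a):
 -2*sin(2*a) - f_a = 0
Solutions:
 f(a) = C1 + cos(2*a)


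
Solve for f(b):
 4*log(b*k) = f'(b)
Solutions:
 f(b) = C1 + 4*b*log(b*k) - 4*b


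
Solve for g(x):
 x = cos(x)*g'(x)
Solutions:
 g(x) = C1 + Integral(x/cos(x), x)


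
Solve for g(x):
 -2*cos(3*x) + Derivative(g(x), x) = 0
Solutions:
 g(x) = C1 + 2*sin(3*x)/3


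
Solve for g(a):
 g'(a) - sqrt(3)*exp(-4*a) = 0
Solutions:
 g(a) = C1 - sqrt(3)*exp(-4*a)/4


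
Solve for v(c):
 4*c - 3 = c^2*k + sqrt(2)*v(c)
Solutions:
 v(c) = sqrt(2)*(-c^2*k + 4*c - 3)/2


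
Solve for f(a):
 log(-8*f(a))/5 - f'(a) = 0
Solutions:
 -5*Integral(1/(log(-_y) + 3*log(2)), (_y, f(a))) = C1 - a


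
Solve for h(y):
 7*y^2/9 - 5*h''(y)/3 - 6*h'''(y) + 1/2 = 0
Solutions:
 h(y) = C1 + C2*y + C3*exp(-5*y/18) + 7*y^4/180 - 14*y^3/25 + 3099*y^2/500


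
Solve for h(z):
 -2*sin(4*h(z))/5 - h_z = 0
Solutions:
 2*z/5 + log(cos(4*h(z)) - 1)/8 - log(cos(4*h(z)) + 1)/8 = C1


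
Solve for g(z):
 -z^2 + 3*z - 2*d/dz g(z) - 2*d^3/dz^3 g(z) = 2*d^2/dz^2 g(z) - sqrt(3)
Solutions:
 g(z) = C1 - z^3/6 + 5*z^2/4 - 3*z/2 + sqrt(3)*z/2 + (C2*sin(sqrt(3)*z/2) + C3*cos(sqrt(3)*z/2))*exp(-z/2)
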